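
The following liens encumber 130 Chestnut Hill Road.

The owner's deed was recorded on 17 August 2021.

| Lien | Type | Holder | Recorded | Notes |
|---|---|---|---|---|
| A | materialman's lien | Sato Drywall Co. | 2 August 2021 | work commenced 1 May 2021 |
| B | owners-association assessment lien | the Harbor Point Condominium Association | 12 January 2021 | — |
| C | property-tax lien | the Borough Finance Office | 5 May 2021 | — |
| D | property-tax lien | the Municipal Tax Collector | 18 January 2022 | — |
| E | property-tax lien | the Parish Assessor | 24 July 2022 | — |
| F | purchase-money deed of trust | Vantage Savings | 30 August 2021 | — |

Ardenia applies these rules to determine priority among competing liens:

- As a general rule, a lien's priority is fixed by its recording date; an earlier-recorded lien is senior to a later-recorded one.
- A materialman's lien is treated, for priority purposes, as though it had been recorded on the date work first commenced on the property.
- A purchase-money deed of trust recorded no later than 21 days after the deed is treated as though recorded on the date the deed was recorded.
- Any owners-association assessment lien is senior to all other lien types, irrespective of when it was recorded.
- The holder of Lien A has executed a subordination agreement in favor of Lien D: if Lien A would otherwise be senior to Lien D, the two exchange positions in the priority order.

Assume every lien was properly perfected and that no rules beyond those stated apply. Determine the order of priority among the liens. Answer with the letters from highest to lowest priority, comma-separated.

B, D, C, F, A, E

Adjusting effective dates: A is treated as recorded 1 May 2021, the work-commencement date; F relates back to the deed date 17 August 2021.
B is an owners-association assessment lien, so it outranks all other liens regardless of date.
The other liens, earliest effective date first: A (1 May 2021), C (5 May 2021), F (17 August 2021), D (18 January 2022), E (24 July 2022).
A is senior to D before the subordination, so the two trade places.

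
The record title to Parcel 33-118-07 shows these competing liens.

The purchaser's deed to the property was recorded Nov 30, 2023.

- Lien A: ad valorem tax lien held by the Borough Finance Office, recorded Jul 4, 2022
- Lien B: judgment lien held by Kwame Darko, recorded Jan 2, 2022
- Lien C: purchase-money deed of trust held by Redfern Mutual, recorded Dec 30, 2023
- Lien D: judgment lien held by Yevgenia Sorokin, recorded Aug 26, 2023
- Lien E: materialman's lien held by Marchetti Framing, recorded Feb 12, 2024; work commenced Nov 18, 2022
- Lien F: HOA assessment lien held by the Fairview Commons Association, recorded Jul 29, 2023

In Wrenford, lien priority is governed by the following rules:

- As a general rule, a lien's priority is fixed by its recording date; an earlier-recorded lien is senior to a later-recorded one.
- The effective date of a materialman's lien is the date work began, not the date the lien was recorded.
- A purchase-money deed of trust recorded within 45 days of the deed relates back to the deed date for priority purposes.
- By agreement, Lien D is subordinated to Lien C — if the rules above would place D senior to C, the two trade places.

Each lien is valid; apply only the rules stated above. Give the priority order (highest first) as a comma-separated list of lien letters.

B, A, E, F, C, D

Adjusting effective dates: C relates back to the deed date Nov 30, 2023; E's effective date is Nov 18, 2022, when work began.
By effective date, earliest first: B (Jan 2, 2022), A (Jul 4, 2022), E (Nov 18, 2022), F (Jul 29, 2023), D (Aug 26, 2023), C (Nov 30, 2023).
D is senior to C before the subordination, so the two trade places.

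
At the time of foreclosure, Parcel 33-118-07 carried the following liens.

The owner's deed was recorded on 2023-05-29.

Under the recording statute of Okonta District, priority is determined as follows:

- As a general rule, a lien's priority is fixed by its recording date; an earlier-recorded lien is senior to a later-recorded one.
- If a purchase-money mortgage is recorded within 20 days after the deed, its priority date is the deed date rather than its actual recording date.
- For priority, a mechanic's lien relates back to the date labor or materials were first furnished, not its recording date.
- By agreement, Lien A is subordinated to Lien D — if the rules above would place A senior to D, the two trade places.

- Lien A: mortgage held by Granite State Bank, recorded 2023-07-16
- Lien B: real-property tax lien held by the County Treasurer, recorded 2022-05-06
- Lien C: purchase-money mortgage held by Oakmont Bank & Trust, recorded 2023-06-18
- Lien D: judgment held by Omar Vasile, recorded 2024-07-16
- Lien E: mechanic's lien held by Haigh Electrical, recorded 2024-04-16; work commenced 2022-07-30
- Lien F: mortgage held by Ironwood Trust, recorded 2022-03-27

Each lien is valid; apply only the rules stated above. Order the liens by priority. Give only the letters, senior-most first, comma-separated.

F, B, E, C, D, A

Effective dates: C relates back to the deed date 2023-05-29; E relates back to 2022-07-30 (work commenced).
Sorted by effective date: F (2022-03-27), B (2022-05-06), E (2022-07-30), C (2023-05-29), A (2023-07-16), D (2024-07-16).
The subordination applies — A was senior to D — so A and D swap.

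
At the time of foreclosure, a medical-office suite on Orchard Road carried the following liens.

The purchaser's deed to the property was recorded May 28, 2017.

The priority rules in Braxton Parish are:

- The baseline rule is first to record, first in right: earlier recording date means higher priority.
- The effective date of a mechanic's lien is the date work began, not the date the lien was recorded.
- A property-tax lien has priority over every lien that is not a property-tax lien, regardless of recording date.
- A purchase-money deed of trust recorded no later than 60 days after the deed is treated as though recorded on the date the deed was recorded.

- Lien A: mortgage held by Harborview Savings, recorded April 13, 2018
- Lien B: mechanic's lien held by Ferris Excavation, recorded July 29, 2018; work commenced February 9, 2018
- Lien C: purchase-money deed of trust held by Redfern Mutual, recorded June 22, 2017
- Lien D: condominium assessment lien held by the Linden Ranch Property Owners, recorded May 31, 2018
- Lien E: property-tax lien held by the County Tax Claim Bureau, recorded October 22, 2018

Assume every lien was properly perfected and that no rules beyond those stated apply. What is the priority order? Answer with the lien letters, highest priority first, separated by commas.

Adjusting effective dates: B is treated as recorded February 9, 2018, the work-commencement date; C was recorded within the 60-day window, so its effective date is the deed date May 28, 2017.
E, as a property-tax lien, has superpriority and ranks first.
Ordering the rest by effective date: C (May 28, 2017), B (February 9, 2018), A (April 13, 2018), D (May 31, 2018).

E, C, B, A, D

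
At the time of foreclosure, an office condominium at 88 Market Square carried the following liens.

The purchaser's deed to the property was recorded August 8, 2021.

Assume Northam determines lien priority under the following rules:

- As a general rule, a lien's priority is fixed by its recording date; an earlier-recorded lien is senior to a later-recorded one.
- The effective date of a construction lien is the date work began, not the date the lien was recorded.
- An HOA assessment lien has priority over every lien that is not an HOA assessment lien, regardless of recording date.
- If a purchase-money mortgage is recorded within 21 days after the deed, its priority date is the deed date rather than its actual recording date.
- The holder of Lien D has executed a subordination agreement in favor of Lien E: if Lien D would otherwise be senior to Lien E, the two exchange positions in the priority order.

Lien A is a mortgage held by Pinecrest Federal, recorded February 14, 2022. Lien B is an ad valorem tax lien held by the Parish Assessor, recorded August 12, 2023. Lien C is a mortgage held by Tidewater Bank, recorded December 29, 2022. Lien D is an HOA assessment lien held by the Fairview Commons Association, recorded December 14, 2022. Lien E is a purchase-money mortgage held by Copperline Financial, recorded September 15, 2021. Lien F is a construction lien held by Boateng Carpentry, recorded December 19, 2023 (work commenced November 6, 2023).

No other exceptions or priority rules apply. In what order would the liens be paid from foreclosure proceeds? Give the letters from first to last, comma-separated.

First, effective dates: E missed the 21-day window (38 days after the deed), so its recording date stands; F's effective date is November 6, 2023, when work began.
D is an HOA assessment lien and takes priority over every other lien.
The other liens, earliest effective date first: E (September 15, 2021), A (February 14, 2022), C (December 29, 2022), B (August 12, 2023), F (November 6, 2023).
D would otherwise be senior to E, so under the subordination agreement D and E exchange positions.

E, D, A, C, B, F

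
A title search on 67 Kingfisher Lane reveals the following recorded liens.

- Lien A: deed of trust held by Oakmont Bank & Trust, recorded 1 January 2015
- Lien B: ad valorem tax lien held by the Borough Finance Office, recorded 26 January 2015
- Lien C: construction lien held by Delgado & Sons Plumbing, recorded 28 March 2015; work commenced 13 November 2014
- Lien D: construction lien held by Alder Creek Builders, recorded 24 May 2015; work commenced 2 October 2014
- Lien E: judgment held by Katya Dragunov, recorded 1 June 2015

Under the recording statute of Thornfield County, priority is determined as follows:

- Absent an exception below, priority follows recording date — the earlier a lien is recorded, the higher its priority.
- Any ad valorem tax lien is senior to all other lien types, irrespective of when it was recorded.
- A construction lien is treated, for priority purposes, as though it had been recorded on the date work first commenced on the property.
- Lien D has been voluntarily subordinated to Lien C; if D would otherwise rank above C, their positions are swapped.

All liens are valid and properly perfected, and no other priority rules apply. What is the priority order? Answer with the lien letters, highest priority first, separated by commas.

B, C, D, A, E

First, effective dates: C's effective date is 13 November 2014, when work began; D relates back to 2 October 2014 (work commenced).
As an ad valorem tax lien, B is senior to every other lien.
Remaining liens by effective date: D (2 October 2014), C (13 November 2014), A (1 January 2015), E (1 June 2015).
D is senior to C before the subordination, so the two trade places.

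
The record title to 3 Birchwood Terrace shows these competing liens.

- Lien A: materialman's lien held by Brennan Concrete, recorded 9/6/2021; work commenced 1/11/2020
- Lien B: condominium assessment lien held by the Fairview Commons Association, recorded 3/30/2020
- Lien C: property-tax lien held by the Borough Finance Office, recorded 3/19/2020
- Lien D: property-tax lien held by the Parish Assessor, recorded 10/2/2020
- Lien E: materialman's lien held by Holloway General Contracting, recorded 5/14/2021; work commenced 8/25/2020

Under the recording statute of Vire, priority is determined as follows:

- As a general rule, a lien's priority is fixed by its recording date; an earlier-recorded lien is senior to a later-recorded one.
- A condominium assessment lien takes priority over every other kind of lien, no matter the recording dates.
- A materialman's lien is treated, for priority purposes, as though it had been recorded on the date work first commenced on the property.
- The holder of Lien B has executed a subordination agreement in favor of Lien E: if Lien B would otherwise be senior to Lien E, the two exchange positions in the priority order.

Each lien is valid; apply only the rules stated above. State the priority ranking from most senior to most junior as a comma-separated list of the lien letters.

Effective dates after the stated exceptions: A's effective date is 1/11/2020, when work began; E relates back to 8/25/2020 (work commenced).
B is a condominium assessment lien, so it outranks all other liens regardless of date.
The other liens, earliest effective date first: A (1/11/2020), C (3/19/2020), E (8/25/2020), D (10/2/2020).
B would otherwise be senior to E, so under the subordination agreement B and E exchange positions.

E, A, C, B, D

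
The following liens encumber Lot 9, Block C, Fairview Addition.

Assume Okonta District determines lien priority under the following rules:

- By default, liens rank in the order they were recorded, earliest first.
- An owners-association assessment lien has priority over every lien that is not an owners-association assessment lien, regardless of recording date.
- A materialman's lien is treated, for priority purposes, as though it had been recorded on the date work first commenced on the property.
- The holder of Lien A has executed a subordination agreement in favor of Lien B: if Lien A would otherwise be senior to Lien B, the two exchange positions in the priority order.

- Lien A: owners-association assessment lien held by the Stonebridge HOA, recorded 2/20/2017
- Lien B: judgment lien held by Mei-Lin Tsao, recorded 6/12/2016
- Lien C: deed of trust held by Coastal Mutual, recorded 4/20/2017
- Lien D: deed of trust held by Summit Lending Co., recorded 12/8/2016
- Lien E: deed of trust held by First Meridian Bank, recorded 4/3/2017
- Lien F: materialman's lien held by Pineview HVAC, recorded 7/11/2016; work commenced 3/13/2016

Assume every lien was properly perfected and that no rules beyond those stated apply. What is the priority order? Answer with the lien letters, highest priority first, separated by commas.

Adjusting effective dates: F is treated as recorded 3/13/2016, the work-commencement date.
A is an owners-association assessment lien, so it outranks all other liens regardless of date.
Ordering the rest by effective date: F (3/13/2016), B (6/12/2016), D (12/8/2016), E (4/3/2017), C (4/20/2017).
A is senior to B before the subordination, so the two trade places.

B, F, A, D, E, C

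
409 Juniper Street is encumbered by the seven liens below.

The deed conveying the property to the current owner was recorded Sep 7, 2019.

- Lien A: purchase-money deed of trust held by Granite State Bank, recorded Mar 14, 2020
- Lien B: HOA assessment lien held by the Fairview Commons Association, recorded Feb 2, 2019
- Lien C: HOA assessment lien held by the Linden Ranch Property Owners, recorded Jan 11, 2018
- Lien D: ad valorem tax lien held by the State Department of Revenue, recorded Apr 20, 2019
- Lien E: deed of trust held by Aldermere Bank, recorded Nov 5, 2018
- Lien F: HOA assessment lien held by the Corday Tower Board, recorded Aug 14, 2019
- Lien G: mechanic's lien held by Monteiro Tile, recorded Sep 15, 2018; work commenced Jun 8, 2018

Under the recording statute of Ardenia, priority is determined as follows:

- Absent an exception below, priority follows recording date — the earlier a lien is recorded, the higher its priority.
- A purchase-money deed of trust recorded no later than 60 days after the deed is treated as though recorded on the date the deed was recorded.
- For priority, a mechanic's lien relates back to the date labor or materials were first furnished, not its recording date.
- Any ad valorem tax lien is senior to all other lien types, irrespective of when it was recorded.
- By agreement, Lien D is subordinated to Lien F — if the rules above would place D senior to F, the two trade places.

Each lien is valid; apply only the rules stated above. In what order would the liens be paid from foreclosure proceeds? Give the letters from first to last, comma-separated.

First, effective dates: A was recorded 189 days after the deed — beyond 60 days — so no relation-back applies; G's effective date is Jun 8, 2018, when work began.
D is an ad valorem tax lien, so it outranks all other liens regardless of date.
Remaining liens by effective date: C (Jan 11, 2018), G (Jun 8, 2018), E (Nov 5, 2018), B (Feb 2, 2019), F (Aug 14, 2019), A (Mar 14, 2020).
D is senior to F before the subordination, so the two trade places.

F, C, G, E, B, D, A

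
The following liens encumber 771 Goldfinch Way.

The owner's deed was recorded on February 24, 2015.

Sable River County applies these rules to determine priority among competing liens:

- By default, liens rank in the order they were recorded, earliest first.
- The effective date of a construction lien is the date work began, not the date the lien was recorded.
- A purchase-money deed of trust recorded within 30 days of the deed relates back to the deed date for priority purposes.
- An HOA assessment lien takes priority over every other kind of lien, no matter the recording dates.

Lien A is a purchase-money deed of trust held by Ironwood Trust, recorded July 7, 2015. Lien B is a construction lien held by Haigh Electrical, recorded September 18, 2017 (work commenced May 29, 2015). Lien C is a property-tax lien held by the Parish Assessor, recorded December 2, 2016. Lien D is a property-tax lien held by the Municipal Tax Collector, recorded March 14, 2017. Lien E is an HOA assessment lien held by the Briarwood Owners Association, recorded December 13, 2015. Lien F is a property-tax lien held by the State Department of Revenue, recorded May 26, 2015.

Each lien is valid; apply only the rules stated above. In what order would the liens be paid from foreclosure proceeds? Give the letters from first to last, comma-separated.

E, F, B, A, C, D

Adjusting effective dates: A missed the 30-day window (133 days after the deed), so its recording date stands; B's effective date is May 29, 2015, when work began.
E is an HOA assessment lien, so it outranks all other liens regardless of date.
The other liens, earliest effective date first: F (May 26, 2015), B (May 29, 2015), A (July 7, 2015), C (December 2, 2016), D (March 14, 2017).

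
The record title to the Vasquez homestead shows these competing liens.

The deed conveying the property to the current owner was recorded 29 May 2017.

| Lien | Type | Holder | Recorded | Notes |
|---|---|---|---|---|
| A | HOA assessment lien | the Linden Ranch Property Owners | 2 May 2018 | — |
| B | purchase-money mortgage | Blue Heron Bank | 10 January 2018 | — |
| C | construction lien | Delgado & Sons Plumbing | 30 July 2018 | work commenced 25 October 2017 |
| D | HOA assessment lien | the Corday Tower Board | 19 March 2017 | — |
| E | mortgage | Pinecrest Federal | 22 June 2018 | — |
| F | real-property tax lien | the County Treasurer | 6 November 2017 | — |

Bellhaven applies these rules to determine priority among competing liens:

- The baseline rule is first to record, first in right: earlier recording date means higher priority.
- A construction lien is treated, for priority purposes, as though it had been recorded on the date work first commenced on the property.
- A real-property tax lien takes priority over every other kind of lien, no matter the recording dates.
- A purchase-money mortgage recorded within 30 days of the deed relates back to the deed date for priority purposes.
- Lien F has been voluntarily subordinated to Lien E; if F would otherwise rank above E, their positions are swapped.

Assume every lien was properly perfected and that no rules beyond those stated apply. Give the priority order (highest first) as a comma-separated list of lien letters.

E, D, C, B, A, F

Adjusting effective dates: B was recorded 226 days after the deed — beyond 30 days — so no relation-back applies; C is treated as recorded 25 October 2017, the work-commencement date.
As a real-property tax lien, F is senior to every other lien.
Among the remaining liens, by effective date: D (19 March 2017), C (25 October 2017), B (10 January 2018), A (2 May 2018), E (22 June 2018).
F would otherwise be senior to E, so under the subordination agreement F and E exchange positions.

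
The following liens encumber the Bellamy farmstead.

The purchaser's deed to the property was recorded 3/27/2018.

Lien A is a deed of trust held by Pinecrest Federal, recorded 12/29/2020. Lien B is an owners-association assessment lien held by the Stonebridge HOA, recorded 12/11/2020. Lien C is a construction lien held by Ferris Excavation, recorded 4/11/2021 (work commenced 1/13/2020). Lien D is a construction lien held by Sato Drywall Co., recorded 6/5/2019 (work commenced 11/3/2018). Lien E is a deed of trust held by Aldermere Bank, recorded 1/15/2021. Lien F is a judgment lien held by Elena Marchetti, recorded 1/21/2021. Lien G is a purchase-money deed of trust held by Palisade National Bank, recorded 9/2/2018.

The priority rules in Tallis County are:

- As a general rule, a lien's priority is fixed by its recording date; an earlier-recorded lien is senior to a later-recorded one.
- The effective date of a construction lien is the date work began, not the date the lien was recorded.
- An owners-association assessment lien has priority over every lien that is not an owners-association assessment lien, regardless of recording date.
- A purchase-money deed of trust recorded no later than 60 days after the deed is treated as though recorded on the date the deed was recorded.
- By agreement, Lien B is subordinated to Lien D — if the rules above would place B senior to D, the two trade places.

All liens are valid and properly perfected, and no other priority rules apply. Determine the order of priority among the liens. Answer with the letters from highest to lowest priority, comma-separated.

First, effective dates: C's effective date is 1/13/2020, when work began; D is treated as recorded 11/3/2018, the work-commencement date; G was recorded 159 days after the deed — beyond 60 days — so no relation-back applies.
B, as an owners-association assessment lien, has superpriority and ranks first.
The other liens, earliest effective date first: G (9/2/2018), D (11/3/2018), C (1/13/2020), A (12/29/2020), E (1/15/2021), F (1/21/2021).
B would otherwise be senior to D, so under the subordination agreement B and D exchange positions.

D, G, B, C, A, E, F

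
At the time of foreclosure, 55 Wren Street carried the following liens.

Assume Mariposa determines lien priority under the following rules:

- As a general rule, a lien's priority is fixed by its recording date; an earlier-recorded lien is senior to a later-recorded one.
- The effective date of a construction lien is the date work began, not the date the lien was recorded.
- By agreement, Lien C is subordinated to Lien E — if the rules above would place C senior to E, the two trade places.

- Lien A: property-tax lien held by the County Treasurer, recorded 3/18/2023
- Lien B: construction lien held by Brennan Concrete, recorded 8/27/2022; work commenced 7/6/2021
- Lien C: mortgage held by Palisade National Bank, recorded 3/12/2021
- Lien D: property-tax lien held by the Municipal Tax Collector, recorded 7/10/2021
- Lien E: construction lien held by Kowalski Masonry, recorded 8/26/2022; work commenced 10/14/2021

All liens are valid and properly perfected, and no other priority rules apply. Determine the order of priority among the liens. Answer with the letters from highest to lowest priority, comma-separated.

E, B, D, C, A

First, effective dates: B's effective date is 7/6/2021, when work began; E's effective date is 10/14/2021, when work began.
By effective date, earliest first: C (3/12/2021), B (7/6/2021), D (7/10/2021), E (10/14/2021), A (3/18/2023).
C would otherwise be senior to E, so under the subordination agreement C and E exchange positions.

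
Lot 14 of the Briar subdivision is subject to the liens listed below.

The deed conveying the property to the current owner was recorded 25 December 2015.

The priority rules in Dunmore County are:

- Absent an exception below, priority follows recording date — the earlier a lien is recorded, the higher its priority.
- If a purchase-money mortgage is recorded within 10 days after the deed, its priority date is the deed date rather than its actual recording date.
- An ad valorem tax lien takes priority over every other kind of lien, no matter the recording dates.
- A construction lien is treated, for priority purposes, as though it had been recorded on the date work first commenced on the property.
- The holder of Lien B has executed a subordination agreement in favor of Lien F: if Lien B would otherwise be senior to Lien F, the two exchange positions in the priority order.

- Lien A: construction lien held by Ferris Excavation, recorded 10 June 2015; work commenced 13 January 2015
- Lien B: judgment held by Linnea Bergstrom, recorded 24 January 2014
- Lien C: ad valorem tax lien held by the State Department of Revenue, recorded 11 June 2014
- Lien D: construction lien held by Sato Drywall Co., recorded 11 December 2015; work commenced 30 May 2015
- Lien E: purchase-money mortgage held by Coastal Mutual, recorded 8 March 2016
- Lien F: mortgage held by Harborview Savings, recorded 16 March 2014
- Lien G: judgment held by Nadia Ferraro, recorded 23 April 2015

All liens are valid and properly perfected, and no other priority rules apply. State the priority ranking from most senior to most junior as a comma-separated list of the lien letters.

First, effective dates: A is treated as recorded 13 January 2015, the work-commencement date; D relates back to 30 May 2015 (work commenced); E missed the 10-day window (74 days after the deed), so its recording date stands.
C is an ad valorem tax lien and takes priority over every other lien.
The other liens, earliest effective date first: B (24 January 2014), F (16 March 2014), A (13 January 2015), G (23 April 2015), D (30 May 2015), E (8 March 2016).
B would otherwise be senior to F, so under the subordination agreement B and F exchange positions.

C, F, B, A, G, D, E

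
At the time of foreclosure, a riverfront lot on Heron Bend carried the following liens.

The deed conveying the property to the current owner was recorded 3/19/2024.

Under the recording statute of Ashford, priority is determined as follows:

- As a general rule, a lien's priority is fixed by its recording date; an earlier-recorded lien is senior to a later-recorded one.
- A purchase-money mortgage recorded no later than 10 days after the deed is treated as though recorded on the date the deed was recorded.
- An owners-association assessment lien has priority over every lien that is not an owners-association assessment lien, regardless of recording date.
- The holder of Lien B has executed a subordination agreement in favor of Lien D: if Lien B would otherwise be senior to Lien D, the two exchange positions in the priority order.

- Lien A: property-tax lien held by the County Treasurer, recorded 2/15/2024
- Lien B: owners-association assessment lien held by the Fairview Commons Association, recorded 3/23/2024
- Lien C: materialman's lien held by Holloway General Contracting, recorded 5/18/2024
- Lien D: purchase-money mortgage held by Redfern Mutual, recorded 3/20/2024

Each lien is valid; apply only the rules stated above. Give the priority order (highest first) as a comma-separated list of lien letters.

D, A, B, C

Effective dates: D was recorded within the 10-day window, so its effective date is the deed date 3/19/2024.
B is an owners-association assessment lien, so it outranks all other liens regardless of date.
The other liens, earliest effective date first: A (2/15/2024), D (3/19/2024), C (5/18/2024).
Because B would otherwise rank above D, the subordination swaps them.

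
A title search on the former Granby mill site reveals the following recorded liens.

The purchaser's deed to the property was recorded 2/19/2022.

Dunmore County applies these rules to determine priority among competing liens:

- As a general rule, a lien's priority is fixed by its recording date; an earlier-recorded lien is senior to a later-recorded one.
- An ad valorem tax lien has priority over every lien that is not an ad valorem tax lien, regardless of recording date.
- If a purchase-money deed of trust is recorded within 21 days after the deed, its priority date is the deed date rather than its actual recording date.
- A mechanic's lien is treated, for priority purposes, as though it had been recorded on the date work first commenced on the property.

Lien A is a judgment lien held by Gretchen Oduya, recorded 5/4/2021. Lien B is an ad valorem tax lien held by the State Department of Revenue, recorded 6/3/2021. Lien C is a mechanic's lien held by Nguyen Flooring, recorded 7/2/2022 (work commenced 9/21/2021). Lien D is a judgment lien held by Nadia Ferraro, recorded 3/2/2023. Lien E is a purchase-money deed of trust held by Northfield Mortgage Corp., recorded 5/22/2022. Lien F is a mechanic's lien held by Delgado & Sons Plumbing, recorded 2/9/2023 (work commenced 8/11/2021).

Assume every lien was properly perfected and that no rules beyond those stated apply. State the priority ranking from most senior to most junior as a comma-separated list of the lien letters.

Effective dates: C is treated as recorded 9/21/2021, the work-commencement date; E was recorded 92 days after the deed — beyond 21 days — so no relation-back applies; F is treated as recorded 8/11/2021, the work-commencement date.
As an ad valorem tax lien, B is senior to every other lien.
Remaining liens by effective date: A (5/4/2021), F (8/11/2021), C (9/21/2021), E (5/22/2022), D (3/2/2023).

B, A, F, C, E, D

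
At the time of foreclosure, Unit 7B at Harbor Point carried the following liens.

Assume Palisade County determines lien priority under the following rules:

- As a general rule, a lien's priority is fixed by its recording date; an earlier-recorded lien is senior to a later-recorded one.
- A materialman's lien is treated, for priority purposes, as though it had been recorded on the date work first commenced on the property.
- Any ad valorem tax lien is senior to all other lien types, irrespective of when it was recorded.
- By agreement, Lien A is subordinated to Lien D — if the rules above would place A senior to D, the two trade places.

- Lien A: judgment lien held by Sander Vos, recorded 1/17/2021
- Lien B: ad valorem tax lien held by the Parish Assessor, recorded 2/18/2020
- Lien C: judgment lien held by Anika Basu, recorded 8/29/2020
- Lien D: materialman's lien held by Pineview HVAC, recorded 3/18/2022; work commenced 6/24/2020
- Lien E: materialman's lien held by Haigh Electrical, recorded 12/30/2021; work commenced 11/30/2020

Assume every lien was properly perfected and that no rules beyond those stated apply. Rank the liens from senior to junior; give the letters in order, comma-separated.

Adjusting effective dates: D's effective date is 6/24/2020, when work began; E relates back to 11/30/2020 (work commenced).
B, as an ad valorem tax lien, has superpriority and ranks first.
Among the remaining liens, by effective date: D (6/24/2020), C (8/29/2020), E (11/30/2020), A (1/17/2021).
Since A is not senior to D, the subordination leaves the order unchanged.

B, D, C, E, A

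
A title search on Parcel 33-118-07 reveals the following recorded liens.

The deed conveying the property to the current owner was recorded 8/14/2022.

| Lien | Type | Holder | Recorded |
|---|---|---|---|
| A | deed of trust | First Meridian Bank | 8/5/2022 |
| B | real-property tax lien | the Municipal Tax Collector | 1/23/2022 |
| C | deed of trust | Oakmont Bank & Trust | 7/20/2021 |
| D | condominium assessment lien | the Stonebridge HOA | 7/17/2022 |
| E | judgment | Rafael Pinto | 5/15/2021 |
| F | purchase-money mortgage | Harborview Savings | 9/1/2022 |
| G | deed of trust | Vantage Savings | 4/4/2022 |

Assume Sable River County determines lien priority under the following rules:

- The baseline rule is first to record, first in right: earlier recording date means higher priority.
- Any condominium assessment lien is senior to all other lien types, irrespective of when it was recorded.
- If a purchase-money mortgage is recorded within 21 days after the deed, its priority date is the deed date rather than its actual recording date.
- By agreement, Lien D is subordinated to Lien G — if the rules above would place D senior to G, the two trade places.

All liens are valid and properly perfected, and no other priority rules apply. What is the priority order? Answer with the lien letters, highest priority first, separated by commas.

G, E, C, B, D, A, F

Effective dates after the stated exceptions: F relates back to the deed date 8/14/2022.
D is a condominium assessment lien and takes priority over every other lien.
The other liens, earliest effective date first: E (5/15/2021), C (7/20/2021), B (1/23/2022), G (4/4/2022), A (8/5/2022), F (8/14/2022).
D is senior to G before the subordination, so the two trade places.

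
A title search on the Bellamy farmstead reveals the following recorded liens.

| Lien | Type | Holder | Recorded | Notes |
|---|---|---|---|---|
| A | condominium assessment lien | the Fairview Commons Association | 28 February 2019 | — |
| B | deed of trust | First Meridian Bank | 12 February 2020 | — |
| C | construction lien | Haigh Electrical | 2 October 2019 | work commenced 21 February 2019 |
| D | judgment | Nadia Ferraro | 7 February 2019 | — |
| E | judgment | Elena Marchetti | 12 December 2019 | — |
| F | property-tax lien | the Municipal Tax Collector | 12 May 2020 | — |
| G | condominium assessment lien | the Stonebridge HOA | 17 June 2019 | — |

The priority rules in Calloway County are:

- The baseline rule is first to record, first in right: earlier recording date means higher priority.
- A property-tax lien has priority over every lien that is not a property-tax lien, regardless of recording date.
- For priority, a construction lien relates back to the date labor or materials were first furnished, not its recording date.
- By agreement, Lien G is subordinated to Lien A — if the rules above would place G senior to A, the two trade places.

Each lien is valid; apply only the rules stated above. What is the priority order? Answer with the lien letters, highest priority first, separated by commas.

Effective dates after the stated exceptions: C relates back to 21 February 2019 (work commenced).
F is a property-tax lien, so it outranks all other liens regardless of date.
Ordering the rest by effective date: D (7 February 2019), C (21 February 2019), A (28 February 2019), G (17 June 2019), E (12 December 2019), B (12 February 2020).
G already ranks below A; the subordination has no effect.

F, D, C, A, G, E, B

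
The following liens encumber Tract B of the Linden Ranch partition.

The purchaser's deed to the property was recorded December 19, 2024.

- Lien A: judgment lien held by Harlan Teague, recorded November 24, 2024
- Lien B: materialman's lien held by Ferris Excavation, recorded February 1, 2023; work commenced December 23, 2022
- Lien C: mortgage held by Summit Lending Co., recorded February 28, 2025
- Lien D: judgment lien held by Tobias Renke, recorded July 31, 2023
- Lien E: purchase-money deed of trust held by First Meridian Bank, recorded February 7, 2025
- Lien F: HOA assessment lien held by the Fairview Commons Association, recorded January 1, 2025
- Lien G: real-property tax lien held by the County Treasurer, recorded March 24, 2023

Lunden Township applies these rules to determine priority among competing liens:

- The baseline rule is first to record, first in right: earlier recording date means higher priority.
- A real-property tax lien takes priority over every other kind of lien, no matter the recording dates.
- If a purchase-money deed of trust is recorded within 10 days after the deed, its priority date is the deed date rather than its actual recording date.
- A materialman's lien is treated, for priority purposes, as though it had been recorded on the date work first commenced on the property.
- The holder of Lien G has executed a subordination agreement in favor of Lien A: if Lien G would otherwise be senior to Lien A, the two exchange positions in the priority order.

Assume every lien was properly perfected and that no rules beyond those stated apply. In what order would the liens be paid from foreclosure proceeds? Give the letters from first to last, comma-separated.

A, B, D, G, F, E, C

Effective dates: B relates back to December 23, 2022 (work commenced); E missed the 10-day window (50 days after the deed), so its recording date stands.
G is a real-property tax lien, so it outranks all other liens regardless of date.
Among the remaining liens, by effective date: B (December 23, 2022), D (July 31, 2023), A (November 24, 2024), F (January 1, 2025), E (February 7, 2025), C (February 28, 2025).
G is senior to A before the subordination, so the two trade places.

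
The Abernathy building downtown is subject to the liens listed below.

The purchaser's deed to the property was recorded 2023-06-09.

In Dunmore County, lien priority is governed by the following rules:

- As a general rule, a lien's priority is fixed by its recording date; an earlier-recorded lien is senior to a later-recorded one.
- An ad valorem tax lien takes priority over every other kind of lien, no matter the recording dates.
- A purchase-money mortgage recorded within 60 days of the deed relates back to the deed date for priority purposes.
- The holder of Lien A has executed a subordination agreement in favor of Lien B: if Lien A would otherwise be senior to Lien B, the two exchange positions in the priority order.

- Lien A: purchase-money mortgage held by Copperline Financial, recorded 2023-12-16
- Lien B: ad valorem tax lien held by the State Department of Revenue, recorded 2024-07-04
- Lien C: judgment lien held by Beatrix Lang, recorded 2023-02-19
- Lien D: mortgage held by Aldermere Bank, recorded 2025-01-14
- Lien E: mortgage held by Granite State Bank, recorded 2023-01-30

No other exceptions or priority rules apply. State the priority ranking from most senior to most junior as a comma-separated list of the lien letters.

Effective dates: A was recorded 190 days after the deed — beyond 60 days — so no relation-back applies.
As an ad valorem tax lien, B is senior to every other lien.
The other liens, earliest effective date first: E (2023-01-30), C (2023-02-19), A (2023-12-16), D (2025-01-14).
A is already junior to B, so the subordination agreement changes nothing.

B, E, C, A, D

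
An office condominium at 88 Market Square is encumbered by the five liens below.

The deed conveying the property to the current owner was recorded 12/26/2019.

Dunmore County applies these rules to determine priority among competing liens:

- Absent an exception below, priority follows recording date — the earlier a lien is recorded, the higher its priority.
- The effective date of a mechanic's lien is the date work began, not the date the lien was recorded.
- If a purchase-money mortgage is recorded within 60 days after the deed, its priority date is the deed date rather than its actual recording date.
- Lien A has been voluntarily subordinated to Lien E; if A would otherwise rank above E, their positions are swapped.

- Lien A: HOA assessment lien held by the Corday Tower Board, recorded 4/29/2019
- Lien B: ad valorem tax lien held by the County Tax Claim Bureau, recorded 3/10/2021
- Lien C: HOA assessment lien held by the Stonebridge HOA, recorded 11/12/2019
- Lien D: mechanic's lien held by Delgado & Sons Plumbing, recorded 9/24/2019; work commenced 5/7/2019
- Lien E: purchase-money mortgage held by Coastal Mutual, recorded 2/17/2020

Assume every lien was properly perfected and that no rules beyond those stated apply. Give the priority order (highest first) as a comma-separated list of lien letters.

E, D, C, A, B

First, effective dates: D relates back to 5/7/2019 (work commenced); E's effective date is the deed date, 12/26/2019.
Ordering by effective date: A (4/29/2019), D (5/7/2019), C (11/12/2019), E (12/26/2019), B (3/10/2021).
A would otherwise be senior to E, so under the subordination agreement A and E exchange positions.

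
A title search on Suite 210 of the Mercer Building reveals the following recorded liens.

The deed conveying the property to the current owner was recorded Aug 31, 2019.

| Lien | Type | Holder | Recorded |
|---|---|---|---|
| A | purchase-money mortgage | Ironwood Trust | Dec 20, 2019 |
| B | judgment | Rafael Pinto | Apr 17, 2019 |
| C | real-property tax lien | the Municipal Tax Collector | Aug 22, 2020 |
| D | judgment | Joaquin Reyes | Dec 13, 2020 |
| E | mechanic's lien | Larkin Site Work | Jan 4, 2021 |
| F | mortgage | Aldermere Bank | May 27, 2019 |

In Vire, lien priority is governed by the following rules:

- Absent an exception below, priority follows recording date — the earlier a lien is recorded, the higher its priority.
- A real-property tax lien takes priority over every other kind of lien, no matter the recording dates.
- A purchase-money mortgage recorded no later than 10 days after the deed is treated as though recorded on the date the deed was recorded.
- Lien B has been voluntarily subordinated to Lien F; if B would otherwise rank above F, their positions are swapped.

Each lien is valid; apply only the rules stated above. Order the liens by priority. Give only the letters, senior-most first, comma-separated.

C, F, B, A, D, E

Effective dates after the stated exceptions: A missed the 10-day window (111 days after the deed), so its recording date stands.
C, as a real-property tax lien, has superpriority and ranks first.
The other liens, earliest effective date first: B (Apr 17, 2019), F (May 27, 2019), A (Dec 20, 2019), D (Dec 13, 2020), E (Jan 4, 2021).
The subordination applies — B was senior to F — so B and F swap.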